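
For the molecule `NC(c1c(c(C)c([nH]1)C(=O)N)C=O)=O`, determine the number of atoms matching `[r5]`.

5

The query [r5] means: r5 matches atoms in a five-membered ring.
Check the 14 heavy atoms by environment: 1× n (aromatic, in 5-ring) → match; 4× c (aromatic, in 5-ring) → match; 4× C (acyclic) → no; 3× O (acyclic) → no; 2× N (acyclic) → no.
Summing the matching environments: 1 + 4 = 5 matching atoms.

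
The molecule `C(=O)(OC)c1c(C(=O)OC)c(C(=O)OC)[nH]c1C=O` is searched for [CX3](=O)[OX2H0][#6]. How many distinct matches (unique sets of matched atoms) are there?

3

[CX3](=O)[OX2H0][#6] is the SMARTS for an ester: a carbonyl carbon bonded to an oxygen that is itself bonded to carbon (no H on that O).
The molecule carries 3 separate instances of a methyl-ester group (-C(=O)OCH3) meeting every constraint; each maps to a distinct set of atoms, giving 3 matches.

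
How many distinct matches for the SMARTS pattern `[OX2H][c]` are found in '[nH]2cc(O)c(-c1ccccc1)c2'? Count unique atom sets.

[OX2H][c] is the SMARTS for a phenol: a hydroxyl oxygen attached to an aromatic carbon.
Exactly one fragment in the molecule meets all constraints, giving 1 match.

1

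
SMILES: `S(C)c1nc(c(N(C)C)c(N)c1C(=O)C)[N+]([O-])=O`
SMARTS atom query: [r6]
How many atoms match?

6

Check the 18 heavy atoms by environment: 1× n (aromatic, in 6-ring) → match; 5× c (aromatic, in 6-ring) → match; 2× N (acyclic) → no; 5× C (acyclic) → no; 1× S (acyclic) → no; 2× O (acyclic) → no; 1× N (charge +1, acyclic) → no; 1× O (charge -1, acyclic) → no.
Summing the matching environments: 1 + 5 = 6 matching atoms.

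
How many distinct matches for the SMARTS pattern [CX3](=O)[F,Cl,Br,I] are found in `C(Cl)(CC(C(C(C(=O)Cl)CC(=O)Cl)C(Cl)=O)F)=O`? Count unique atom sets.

4

[CX3](=O)[F,Cl,Br,I] is the SMARTS for an acyl halide: a carbonyl carbon bonded to a halogen.
The molecule carries 4 separate instances of an acyl chloride (-C(=O)Cl) meeting every constraint; each maps to a distinct set of atoms, giving 4 matches.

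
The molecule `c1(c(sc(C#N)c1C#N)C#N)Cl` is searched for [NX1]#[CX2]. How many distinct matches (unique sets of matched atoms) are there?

3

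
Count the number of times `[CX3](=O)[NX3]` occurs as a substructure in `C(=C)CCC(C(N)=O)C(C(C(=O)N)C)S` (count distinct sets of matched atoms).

2

[CX3](=O)[NX3] is the SMARTS for an amide: a carbonyl carbon bonded to a trivalent nitrogen.
The molecule carries 2 separate instances of a primary amide (-C(=O)NH2) meeting every constraint; each maps to a distinct set of atoms, giving 2 matches.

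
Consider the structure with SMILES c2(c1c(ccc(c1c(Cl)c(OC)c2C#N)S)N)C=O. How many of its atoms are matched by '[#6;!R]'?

3

The query [#6;!R] means: carbon not in any ring.
Check the 19 heavy atoms by environment: 10× c (aromatic, in 6-ring) → no; 1× S (acyclic) → no; 2× O (acyclic) → no; 3× C (acyclic) → match; 1× Cl (acyclic) → no; 2× N (acyclic) → no.
That gives 3 matching atoms.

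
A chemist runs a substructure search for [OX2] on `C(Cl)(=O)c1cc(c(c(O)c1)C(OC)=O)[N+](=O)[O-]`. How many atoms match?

The query [OX2] means: aliphatic oxygen with two total connections — ether, hydroxyl, or ester single-bond O.
Check the 17 heavy atoms by environment: 6× c (aromatic, X3) → no; 2× C (X3) → no; 3× O (X1) → no; 1× Cl (X1) → no; 2× O (X2) → match; 1× C (X4) → no; 1× N (charge +1, X3) → no; 1× O (charge -1, X1) → no.
That gives 2 matching atoms.

2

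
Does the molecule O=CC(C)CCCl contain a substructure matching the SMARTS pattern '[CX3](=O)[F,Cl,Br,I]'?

The pattern [CX3](=O)[F,Cl,Br,I] describes a carbonyl carbon bonded to a halogen — an acyl halide.
The closest candidate here is a chloro substituent, but the Cl is not on a carbonyl carbon. No other fragment satisfies the full query, so there is no match.

No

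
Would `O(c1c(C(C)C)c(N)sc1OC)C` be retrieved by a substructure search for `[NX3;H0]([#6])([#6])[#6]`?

No

The pattern [NX3;H0]([#6])([#6])[#6] describes a trivalent nitrogen with no H, bonded to three carbons — a tertiary amine.
The closest candidate here is a primary amino group (-NH2), but the nitrogen has H2, not H0 with three carbons. No other fragment satisfies the full query, so there is no match.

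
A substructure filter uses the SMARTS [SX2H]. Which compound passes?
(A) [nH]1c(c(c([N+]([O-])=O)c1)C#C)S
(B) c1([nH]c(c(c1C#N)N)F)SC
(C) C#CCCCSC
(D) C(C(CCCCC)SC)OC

[SX2H] describes an aliphatic sulfur with two connections, one being H (a thiol).
(A) contains a thiol (-SH), which satisfies every atom and bond constraint.
(B) has a methylthio ether (-SCH3) but the sulfur has H0 (bonded to two carbons), not H1.
(C) has a methylthio ether (-SCH3) but the sulfur has H0 (bonded to two carbons), not H1.
(D) has a methylthio ether (-SCH3) but the sulfur has H0 (bonded to two carbons), not H1.
So the answer is (A).

A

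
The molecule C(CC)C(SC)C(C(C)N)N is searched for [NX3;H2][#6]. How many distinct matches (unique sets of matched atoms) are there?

[NX3;H2][#6] is the SMARTS for a primary amine: a trivalent nitrogen with two H attached to carbon.
The molecule carries 2 separate instances of a primary amino group (-NH2) meeting every constraint; each maps to a distinct set of atoms, giving 2 matches.

2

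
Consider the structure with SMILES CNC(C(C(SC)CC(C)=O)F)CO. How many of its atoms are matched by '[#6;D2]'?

The query [#6;D2] means: any carbon bonded to exactly two heavy atoms.
Check the 14 heavy atoms by environment: 2× C (D2) → match; 4× C (D3) → no; 1× S (D2) → no; 3× C (D1) → no; 1× N (D2) → no; 2× O (D1) → no; 1× F (D1) → no.
That gives 2 matching atoms.

2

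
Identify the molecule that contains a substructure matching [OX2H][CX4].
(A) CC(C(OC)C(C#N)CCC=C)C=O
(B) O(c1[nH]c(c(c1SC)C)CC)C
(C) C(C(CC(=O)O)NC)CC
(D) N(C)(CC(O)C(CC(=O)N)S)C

[OX2H][CX4] describes a hydroxyl oxygen bound to an sp3 (X4) carbon (an aliphatic alcohol).
(A) has a methoxy ether (-OCH3) but the oxygen has H0 (ether), not H1.
(B) has a methoxy ether (-OCH3) but the oxygen has H0 (ether), not H1.
(C) has a carboxylic acid group (-C(=O)OH) but the -OH is on a CX3 carbonyl carbon, not a CX4 carbon.
(D) contains a hydroxyl group (-OH), which satisfies every atom and bond constraint.
So the answer is (D).

D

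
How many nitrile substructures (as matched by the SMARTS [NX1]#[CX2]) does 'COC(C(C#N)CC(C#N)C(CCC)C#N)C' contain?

3

[NX1]#[CX2] is the SMARTS for a nitrile: a nitrogen triple-bonded to a two-connected carbon.
The molecule carries 3 separate instances of a nitrile (-C#N) meeting every constraint; each maps to a distinct set of atoms, giving 3 matches.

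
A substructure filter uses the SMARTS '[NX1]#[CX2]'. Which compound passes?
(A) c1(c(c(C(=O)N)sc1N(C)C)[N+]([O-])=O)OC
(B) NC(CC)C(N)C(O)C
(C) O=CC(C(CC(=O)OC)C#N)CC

C

[NX1]#[CX2] describes a nitrogen triple-bonded to a two-connected carbon (a nitrile).
(A) has a primary amide (-C(=O)NH2) but the nitrogen is NX3, not NX1.
(B) has a primary amino group (-NH2) but the nitrogen is NX3 (three connections), not NX1 triple-bonded.
(C) contains a nitrile (-C#N), which satisfies every atom and bond constraint.
So the answer is (C).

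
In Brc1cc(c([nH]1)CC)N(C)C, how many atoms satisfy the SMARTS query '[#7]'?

The query [#7] means: #7 matches any nitrogen atom regardless of aromaticity.
Check the 11 heavy atoms by environment: 1× n (aromatic) → match; 4× c (aromatic) → no; 1× Br → no; 1× N → match; 4× C → no.
Summing the matching environments: 1 + 1 = 2 matching atoms.

2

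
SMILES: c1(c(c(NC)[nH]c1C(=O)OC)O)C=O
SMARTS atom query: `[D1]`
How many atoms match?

The query [D1] means: atom with exactly one heavy-atom neighbour (degree 1).
Check the 14 heavy atoms by environment: 1× n (aromatic, D2) → no; 4× c (aromatic, D3) → no; 1× C (D3) → no; 3× O (D1) → match; 1× O (D2) → no; 2× C (D1) → match; 1× C (D2) → no; 1× N (D2) → no.
Summing the matching environments: 3 + 2 = 5 matching atoms.

5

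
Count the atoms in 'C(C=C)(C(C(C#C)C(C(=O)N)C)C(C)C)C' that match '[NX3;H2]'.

1

The query [NX3;H2] means: aliphatic N with 3 total connections, two of them H — an -NH2 nitrogen (amine or amide).
Check the 16 heavy atoms by environment: 4× C (H3, X4) → no; 5× C (H1, X4) → no; 1× C (H1, X3) → no; 1× C (H2, X3) → no; 1× C (H0, X2) → no; 1× C (H1, X2) → no; 1× C (H0, X3) → no; 1× O (H0, X1) → no; 1× N (H2, X3) → match.
That gives 1 matching atom.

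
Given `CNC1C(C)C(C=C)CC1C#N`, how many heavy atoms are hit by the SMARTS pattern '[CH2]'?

2

Check the 12 heavy atoms by environment: 5× C (H1) → no; 2× C (H2) → match; 1× N (H1) → no; 2× C (H3) → no; 1× C (H0) → no; 1× N (H0) → no.
That gives 2 matching atoms.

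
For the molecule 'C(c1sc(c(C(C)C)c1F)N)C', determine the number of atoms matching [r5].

5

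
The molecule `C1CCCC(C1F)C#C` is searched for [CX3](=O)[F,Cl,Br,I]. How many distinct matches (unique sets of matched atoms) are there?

0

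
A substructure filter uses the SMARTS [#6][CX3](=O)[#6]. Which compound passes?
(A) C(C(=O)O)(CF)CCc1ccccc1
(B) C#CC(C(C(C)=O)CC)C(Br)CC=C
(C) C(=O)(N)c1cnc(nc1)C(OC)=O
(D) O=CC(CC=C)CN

B

[#6][CX3](=O)[#6] describes a carbonyl carbon (no H) flanked by two carbons (a ketone).
(A) has a carboxylic acid group (-C(=O)OH) but one neighbour of the carbonyl carbon is O, not C.
(B) contains an acetyl/ketone group (-C(=O)CH3), which satisfies every atom and bond constraint.
(C) has a methyl-ester group (-C(=O)OCH3) but one neighbour of the carbonyl carbon is O, not C.
(D) has an aldehyde (-CHO) but the carbonyl carbon has H1, so it is not flanked by two carbons.
So the answer is (B).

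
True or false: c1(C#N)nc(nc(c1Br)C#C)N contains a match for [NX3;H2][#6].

True

The pattern [NX3;H2][#6] describes a trivalent nitrogen with two H attached to carbon — a primary amine.
The molecule carries a primary amino group (-NH2), whose atoms satisfy every constraint of the query, so the pattern matches.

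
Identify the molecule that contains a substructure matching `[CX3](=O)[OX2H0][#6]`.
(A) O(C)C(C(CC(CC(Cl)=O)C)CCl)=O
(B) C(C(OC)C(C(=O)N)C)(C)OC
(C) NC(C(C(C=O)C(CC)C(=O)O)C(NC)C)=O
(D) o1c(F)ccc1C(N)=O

[CX3](=O)[OX2H0][#6] describes a carbonyl carbon bonded to an oxygen that is itself bonded to carbon (no H on that O) (an ester).
(A) contains a methyl-ester group (-C(=O)OCH3), which satisfies every atom and bond constraint.
(B) has a methoxy ether (-OCH3) but the ether oxygen is not adjacent to a C=O carbon.
(C) has a carboxylic acid group (-C(=O)OH) but the singly-bonded O carries H (OX2H1, not H0).
(D) has a primary amide (-C(=O)NH2) but the carbonyl is bonded to N, not to an O-C linkage.
So the answer is (A).

A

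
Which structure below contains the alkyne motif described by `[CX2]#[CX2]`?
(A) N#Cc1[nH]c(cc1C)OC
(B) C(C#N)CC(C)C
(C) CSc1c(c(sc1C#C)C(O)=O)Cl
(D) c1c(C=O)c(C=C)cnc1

[CX2]#[CX2] describes a carbon-carbon triple bond (an alkyne).
(A) has a nitrile (-C#N) but the triple bond is C#N, not C#C.
(B) has a nitrile (-C#N) but the triple bond is C#N, not C#C.
(C) contains an ethynyl group (-C#CH), which satisfies every atom and bond constraint.
(D) has a vinyl group (-CH=CH2) but the C=C is a double bond; both carbons are CX3, not CX2.
So the answer is (C).

C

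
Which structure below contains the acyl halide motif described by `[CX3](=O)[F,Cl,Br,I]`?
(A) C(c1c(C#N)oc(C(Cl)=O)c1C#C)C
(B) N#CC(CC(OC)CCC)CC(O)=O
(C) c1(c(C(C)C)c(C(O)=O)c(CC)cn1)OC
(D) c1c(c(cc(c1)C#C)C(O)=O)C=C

A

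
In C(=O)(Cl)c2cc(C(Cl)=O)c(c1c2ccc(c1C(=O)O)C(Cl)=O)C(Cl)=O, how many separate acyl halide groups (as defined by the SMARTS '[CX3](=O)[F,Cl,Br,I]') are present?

[CX3](=O)[F,Cl,Br,I] is the SMARTS for an acyl halide: a carbonyl carbon bonded to a halogen.
The molecule carries 4 separate instances of an acyl chloride (-C(=O)Cl) meeting every constraint; each maps to a distinct set of atoms, giving 4 matches.

4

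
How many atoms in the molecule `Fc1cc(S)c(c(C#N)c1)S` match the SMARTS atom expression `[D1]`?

4

Check the 11 heavy atoms by environment: 4× c (aromatic, D3) → no; 2× c (aromatic, D2) → no; 1× F (D1) → match; 1× C (D2) → no; 1× N (D1) → match; 2× S (D1) → match.
Summing the matching environments: 1 + 1 + 2 = 4 matching atoms.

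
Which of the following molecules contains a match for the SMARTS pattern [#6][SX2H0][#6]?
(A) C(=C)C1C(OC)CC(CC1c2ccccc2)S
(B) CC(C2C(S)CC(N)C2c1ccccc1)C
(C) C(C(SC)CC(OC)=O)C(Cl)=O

C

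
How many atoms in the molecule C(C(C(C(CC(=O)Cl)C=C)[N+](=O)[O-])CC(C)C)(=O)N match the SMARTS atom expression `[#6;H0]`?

2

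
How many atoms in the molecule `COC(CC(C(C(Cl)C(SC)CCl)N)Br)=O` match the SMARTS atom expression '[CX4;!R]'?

Check the 16 heavy atoms by environment: 8× C (X4, acyclic) → match; 1× S (X2, acyclic) → no; 1× Br (X1, acyclic) → no; 2× Cl (X1, acyclic) → no; 1× C (X3, acyclic) → no; 1× O (X1, acyclic) → no; 1× O (X2, acyclic) → no; 1× N (X3, acyclic) → no.
That gives 8 matching atoms.

8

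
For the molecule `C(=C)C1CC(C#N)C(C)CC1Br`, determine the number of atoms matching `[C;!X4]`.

3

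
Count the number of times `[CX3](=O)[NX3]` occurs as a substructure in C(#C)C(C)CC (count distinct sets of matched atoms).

0

[CX3](=O)[NX3] is the SMARTS for an amide: a carbonyl carbon bonded to a trivalent nitrogen.
No fragment in the molecule satisfies every constraint, giving 0 matches.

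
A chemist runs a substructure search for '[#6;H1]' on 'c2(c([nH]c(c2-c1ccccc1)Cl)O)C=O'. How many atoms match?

The query [#6;H1] means: any carbon bearing exactly one hydrogen.
Check the 15 heavy atoms by environment: 1× n (aromatic, H1) → no; 5× c (aromatic, H0) → no; 1× O (H1) → no; 5× c (aromatic, H1) → match; 1× C (H1) → match; 1× O (H0) → no; 1× Cl (H0) → no.
Summing the matching environments: 5 + 1 = 6 matching atoms.

6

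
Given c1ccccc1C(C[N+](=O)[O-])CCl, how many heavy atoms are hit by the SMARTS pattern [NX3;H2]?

0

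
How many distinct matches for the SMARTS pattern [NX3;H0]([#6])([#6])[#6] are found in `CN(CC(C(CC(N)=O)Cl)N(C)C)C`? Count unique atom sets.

2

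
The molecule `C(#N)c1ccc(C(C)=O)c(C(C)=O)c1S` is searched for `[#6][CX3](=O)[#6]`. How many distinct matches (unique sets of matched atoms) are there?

2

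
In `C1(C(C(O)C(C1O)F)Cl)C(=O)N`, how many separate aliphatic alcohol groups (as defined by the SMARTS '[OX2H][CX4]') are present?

2

[OX2H][CX4] is the SMARTS for an aliphatic alcohol: a hydroxyl oxygen bound to an sp3 (X4) carbon.
The molecule carries 2 separate instances of a hydroxyl group (-OH) meeting every constraint; each maps to a distinct set of atoms, giving 2 matches.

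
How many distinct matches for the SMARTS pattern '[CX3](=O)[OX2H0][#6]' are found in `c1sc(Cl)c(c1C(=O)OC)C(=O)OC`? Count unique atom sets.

[CX3](=O)[OX2H0][#6] is the SMARTS for an ester: a carbonyl carbon bonded to an oxygen that is itself bonded to carbon (no H on that O).
The molecule carries 2 separate instances of a methyl-ester group (-C(=O)OCH3) meeting every constraint; each maps to a distinct set of atoms, giving 2 matches.

2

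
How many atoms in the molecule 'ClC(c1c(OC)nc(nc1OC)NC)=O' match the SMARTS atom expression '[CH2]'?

Check the 15 heavy atoms by environment: 2× n (aromatic, H0) → no; 4× c (aromatic, H0) → no; 1× C (H0) → no; 3× O (H0) → no; 1× Cl (H0) → no; 3× C (H3) → no; 1× N (H1) → no.
No environment satisfies the query, so 0 matching atoms.

0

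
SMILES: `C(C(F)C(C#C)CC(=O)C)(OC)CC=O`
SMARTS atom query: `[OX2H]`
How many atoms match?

0

Check the 15 heavy atoms by environment: 2× C (H2, X4) → no; 3× C (H1, X4) → no; 1× F (H0, X1) → no; 1× O (H0, X2) → no; 2× C (H3, X4) → no; 1× C (H0, X3) → no; 2× O (H0, X1) → no; 1× C (H1, X3) → no; 1× C (H0, X2) → no; 1× C (H1, X2) → no.
No environment satisfies the query, so 0 matching atoms.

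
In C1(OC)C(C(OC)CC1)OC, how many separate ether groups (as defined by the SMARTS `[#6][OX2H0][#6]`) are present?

3

[#6][OX2H0][#6] is the SMARTS for an ether: an aliphatic oxygen bridging two carbons with no H on the oxygen.
The molecule carries 3 separate instances of a methoxy ether (-OCH3) meeting every constraint; each maps to a distinct set of atoms, giving 3 matches.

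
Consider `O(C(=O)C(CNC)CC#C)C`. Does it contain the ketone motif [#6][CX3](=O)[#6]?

No

The pattern [#6][CX3](=O)[#6] describes a carbonyl carbon (no H) flanked by two carbons — a ketone.
The closest candidate here is a methyl-ester group (-C(=O)OCH3), but one neighbour of the carbonyl carbon is O, not C. No other fragment satisfies the full query, so there is no match.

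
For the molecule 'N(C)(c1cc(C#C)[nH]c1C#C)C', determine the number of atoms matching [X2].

4

The query [X2] means: any atom with exactly two total connections (bonds + H).
Check the 12 heavy atoms by environment: 1× n (aromatic, X3) → no; 4× c (aromatic, X3) → no; 4× C (X2) → match; 1× N (X3) → no; 2× C (X4) → no.
That gives 4 matching atoms.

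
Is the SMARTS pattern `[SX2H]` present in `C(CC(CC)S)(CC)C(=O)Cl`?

The pattern [SX2H] describes an aliphatic sulfur with two connections, one being H — a thiol.
The molecule carries a thiol (-SH), whose atoms satisfy every constraint of the query, so the pattern matches.

Yes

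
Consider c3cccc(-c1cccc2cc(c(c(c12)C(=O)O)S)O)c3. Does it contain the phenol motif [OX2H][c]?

The pattern [OX2H][c] describes a hydroxyl oxygen attached to an aromatic carbon — a phenol.
The molecule carries a hydroxyl group (-OH), whose atoms satisfy every constraint of the query, so the pattern matches.

Yes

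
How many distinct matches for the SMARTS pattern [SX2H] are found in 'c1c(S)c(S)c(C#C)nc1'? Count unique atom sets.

2

[SX2H] is the SMARTS for a thiol: an aliphatic sulfur with two connections, one being H.
The molecule carries 2 separate instances of a thiol (-SH) meeting every constraint; each maps to a distinct set of atoms, giving 2 matches.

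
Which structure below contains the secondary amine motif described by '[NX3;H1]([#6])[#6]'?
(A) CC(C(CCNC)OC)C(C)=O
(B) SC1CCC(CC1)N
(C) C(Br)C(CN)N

[NX3;H1]([#6])[#6] describes a trivalent nitrogen with one H, bonded to two carbons (a secondary amine).
(A) contains an N-methylamino group (-NHCH3), which satisfies every atom and bond constraint.
(B) has a primary amino group (-NH2) but the nitrogen has H2 and only one carbon neighbour.
(C) has a primary amino group (-NH2) but the nitrogen has H2 and only one carbon neighbour.
So the answer is (A).

A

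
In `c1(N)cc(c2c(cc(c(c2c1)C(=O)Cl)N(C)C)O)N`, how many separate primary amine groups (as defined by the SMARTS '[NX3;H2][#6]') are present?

[NX3;H2][#6] is the SMARTS for a primary amine: a trivalent nitrogen with two H attached to carbon.
The molecule carries 2 separate instances of a primary amino group (-NH2) meeting every constraint; each maps to a distinct set of atoms, giving 2 matches.

2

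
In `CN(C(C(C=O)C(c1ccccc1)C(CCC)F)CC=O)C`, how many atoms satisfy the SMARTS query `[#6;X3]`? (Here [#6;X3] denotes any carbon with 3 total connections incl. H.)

8

The query [#6;X3] means: any carbon (aromatic or not) with three total connections.
Check the 22 heavy atoms by environment: 10× C (X4) → no; 2× C (X3) → match; 2× O (X1) → no; 6× c (aromatic, X3) → match; 1× F (X1) → no; 1× N (X3) → no.
Summing the matching environments: 2 + 6 = 8 matching atoms.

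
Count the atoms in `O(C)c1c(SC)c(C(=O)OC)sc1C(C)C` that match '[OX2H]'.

The query [OX2H] means: aliphatic oxygen with two connections, one of which is H — an -OH oxygen.
Check the 16 heavy atoms by environment: 1× s (aromatic, H0, X2) → no; 4× c (aromatic, H0, X3) → no; 1× C (H0, X3) → no; 1× O (H0, X1) → no; 2× O (H0, X2) → no; 5× C (H3, X4) → no; 1× C (H1, X4) → no; 1× S (H0, X2) → no.
No environment satisfies the query, so 0 matching atoms.

0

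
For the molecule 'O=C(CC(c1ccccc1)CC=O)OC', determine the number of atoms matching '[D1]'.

3

The query [D1] means: atom with exactly one heavy-atom neighbour (degree 1).
Check the 15 heavy atoms by environment: 3× C (D2) → no; 2× C (D3) → no; 2× O (D1) → match; 1× O (D2) → no; 1× C (D1) → match; 1× c (aromatic, D3) → no; 5× c (aromatic, D2) → no.
Summing the matching environments: 2 + 1 = 3 matching atoms.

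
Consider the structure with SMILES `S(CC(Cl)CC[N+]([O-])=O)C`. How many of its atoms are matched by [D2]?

4

Check the 10 heavy atoms by environment: 3× C (D2) → match; 1× C (D3) → no; 1× Cl (D1) → no; 1× N (charge +1, D3) → no; 1× O (charge -1, D1) → no; 1× O (D1) → no; 1× S (D2) → match; 1× C (D1) → no.
Summing the matching environments: 3 + 1 = 4 matching atoms.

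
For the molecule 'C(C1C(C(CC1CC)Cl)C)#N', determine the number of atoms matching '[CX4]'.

8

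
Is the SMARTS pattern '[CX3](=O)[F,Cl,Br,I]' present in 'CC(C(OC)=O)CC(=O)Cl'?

Yes

The pattern [CX3](=O)[F,Cl,Br,I] describes a carbonyl carbon bonded to a halogen — an acyl halide.
The molecule carries an acyl chloride (-C(=O)Cl), whose atoms satisfy every constraint of the query, so the pattern matches.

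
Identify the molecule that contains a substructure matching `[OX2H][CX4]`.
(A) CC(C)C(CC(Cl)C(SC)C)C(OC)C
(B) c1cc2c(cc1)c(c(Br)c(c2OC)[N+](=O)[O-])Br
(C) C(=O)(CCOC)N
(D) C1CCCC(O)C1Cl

D

[OX2H][CX4] describes a hydroxyl oxygen bound to an sp3 (X4) carbon (an aliphatic alcohol).
(A) has a methoxy ether (-OCH3) but the oxygen has H0 (ether), not H1.
(B) has a methoxy ether (-OCH3) but the oxygen has H0 (ether), not H1.
(C) has a methoxy ether (-OCH3) but the oxygen has H0 (ether), not H1.
(D) contains a hydroxyl group (-OH), which satisfies every atom and bond constraint.
So the answer is (D).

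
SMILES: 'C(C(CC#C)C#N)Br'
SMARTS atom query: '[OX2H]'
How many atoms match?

0

The query [OX2H] means: aliphatic oxygen with two connections, one of which is H — an -OH oxygen.
Check the 8 heavy atoms by environment: 2× C (H2, X4) → no; 1× C (H1, X4) → no; 2× C (H0, X2) → no; 1× N (H0, X1) → no; 1× Br (H0, X1) → no; 1× C (H1, X2) → no.
No environment satisfies the query, so 0 matching atoms.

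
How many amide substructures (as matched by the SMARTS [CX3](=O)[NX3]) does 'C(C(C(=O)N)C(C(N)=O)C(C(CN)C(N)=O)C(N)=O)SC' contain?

4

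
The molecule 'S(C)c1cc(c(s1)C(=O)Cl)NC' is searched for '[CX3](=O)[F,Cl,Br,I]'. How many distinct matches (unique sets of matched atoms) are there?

1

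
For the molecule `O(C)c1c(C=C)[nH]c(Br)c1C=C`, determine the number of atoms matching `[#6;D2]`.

2

The query [#6;D2] means: any carbon bonded to exactly two heavy atoms.
Check the 12 heavy atoms by environment: 1× n (aromatic, D2) → no; 4× c (aromatic, D3) → no; 2× C (D2) → match; 3× C (D1) → no; 1× O (D2) → no; 1× Br (D1) → no.
That gives 2 matching atoms.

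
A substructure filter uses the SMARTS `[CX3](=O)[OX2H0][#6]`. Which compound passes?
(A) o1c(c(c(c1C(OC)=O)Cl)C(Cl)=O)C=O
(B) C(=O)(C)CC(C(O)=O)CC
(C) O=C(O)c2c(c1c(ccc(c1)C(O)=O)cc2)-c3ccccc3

A

[CX3](=O)[OX2H0][#6] describes a carbonyl carbon bonded to an oxygen that is itself bonded to carbon (no H on that O) (an ester).
(A) contains a methyl-ester group (-C(=O)OCH3), which satisfies every atom and bond constraint.
(B) has a carboxylic acid group (-C(=O)OH) but the singly-bonded O carries H (OX2H1, not H0).
(C) has a carboxylic acid group (-C(=O)OH) but the singly-bonded O carries H (OX2H1, not H0).
So the answer is (A).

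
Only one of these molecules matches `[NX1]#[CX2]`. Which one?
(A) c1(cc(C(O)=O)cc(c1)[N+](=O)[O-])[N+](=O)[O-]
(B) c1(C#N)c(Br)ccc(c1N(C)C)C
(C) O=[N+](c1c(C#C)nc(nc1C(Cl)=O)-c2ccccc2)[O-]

B

[NX1]#[CX2] describes a nitrogen triple-bonded to a two-connected carbon (a nitrile).
(A) has a nitro group (-[N+](=O)[O-]) but there is no C#N triple bond.
(B) contains a nitrile (-C#N), which satisfies every atom and bond constraint.
(C) has a nitro group (-[N+](=O)[O-]) but there is no C#N triple bond.
So the answer is (B).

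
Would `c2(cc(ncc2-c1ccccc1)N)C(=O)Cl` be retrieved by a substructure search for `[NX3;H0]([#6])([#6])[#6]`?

The pattern [NX3;H0]([#6])([#6])[#6] describes a trivalent nitrogen with no H, bonded to three carbons — a tertiary amine.
The closest candidate here is a primary amino group (-NH2), but the nitrogen has H2, not H0 with three carbons. No other fragment satisfies the full query, so there is no match.

No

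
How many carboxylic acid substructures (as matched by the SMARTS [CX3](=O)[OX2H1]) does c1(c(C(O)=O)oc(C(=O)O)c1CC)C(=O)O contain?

3

[CX3](=O)[OX2H1] is the SMARTS for a carboxylic acid: an sp2 carbon double-bonded to O and single-bonded to an -OH oxygen.
The molecule carries 3 separate instances of a carboxylic acid group (-C(=O)OH) meeting every constraint; each maps to a distinct set of atoms, giving 3 matches.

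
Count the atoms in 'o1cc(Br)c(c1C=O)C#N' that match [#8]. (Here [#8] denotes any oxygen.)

2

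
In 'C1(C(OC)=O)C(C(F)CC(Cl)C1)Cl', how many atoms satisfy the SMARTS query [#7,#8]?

Check the 13 heavy atoms by environment: 8× C → no; 2× O → match; 1× F → no; 2× Cl → no.
That gives 2 matching atoms.

2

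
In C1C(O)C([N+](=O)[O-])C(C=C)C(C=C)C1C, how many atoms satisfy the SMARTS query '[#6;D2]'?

3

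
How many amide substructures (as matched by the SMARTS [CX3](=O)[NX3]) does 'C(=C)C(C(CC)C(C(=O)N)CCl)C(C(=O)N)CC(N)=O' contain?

3

[CX3](=O)[NX3] is the SMARTS for an amide: a carbonyl carbon bonded to a trivalent nitrogen.
The molecule carries 3 separate instances of a primary amide (-C(=O)NH2) meeting every constraint; each maps to a distinct set of atoms, giving 3 matches.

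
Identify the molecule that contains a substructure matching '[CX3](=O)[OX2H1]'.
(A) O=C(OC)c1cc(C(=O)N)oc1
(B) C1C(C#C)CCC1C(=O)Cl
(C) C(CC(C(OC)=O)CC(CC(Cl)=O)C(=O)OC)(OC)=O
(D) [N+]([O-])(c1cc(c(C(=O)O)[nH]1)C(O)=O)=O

[CX3](=O)[OX2H1] describes an sp2 carbon double-bonded to O and single-bonded to an -OH oxygen (a carboxylic acid).
(A) has a primary amide (-C(=O)NH2) but the carbonyl is bonded to N, not to an -OH oxygen.
(B) has an acyl chloride (-C(=O)Cl) but the carbonyl is bonded to Cl, not to an -OH oxygen.
(C) has a methyl-ester group (-C(=O)OCH3) but the singly-bonded O has no H (OX2H0, not OX2H1).
(D) contains a carboxylic acid group (-C(=O)OH), which satisfies every atom and bond constraint.
So the answer is (D).

D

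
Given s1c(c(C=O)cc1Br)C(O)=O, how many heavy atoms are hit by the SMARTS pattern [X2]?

2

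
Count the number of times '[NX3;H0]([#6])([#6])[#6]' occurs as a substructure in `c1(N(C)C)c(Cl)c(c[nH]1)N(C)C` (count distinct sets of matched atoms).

[NX3;H0]([#6])([#6])[#6] is the SMARTS for a tertiary amine: a trivalent nitrogen with no H, bonded to three carbons.
The molecule carries 2 separate instances of a dimethylamino group (-N(CH3)2) meeting every constraint; each maps to a distinct set of atoms, giving 2 matches.

2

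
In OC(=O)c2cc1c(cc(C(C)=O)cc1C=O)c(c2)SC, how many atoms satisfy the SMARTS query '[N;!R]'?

0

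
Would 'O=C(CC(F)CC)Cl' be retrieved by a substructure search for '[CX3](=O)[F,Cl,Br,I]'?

The pattern [CX3](=O)[F,Cl,Br,I] describes a carbonyl carbon bonded to a halogen — an acyl halide.
The molecule carries an acyl chloride (-C(=O)Cl), whose atoms satisfy every constraint of the query, so the pattern matches.

Yes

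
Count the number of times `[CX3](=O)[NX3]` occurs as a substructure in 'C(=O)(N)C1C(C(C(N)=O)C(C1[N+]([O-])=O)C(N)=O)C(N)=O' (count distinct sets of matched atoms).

4

[CX3](=O)[NX3] is the SMARTS for an amide: a carbonyl carbon bonded to a trivalent nitrogen.
The molecule carries 4 separate instances of a primary amide (-C(=O)NH2) meeting every constraint; each maps to a distinct set of atoms, giving 4 matches.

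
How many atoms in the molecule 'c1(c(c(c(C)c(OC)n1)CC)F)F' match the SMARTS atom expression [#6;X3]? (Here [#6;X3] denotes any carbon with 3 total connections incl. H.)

The query [#6;X3] means: any carbon (aromatic or not) with three total connections.
Check the 13 heavy atoms by environment: 1× n (aromatic, X2) → no; 5× c (aromatic, X3) → match; 4× C (X4) → no; 2× F (X1) → no; 1× O (X2) → no.
That gives 5 matching atoms.

5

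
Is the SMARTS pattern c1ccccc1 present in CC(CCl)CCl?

No

The pattern c1ccccc1 describes six aromatic carbons in a ring — a benzene ring.
The closest candidate here is a methyl group (-CH3), but no six-membered all-carbon aromatic ring is present. No other fragment satisfies the full query, so there is no match.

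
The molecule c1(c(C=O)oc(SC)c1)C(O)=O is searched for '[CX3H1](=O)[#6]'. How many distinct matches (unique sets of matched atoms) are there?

1

[CX3H1](=O)[#6] is the SMARTS for an aldehyde: an sp2 carbon with one H, double-bonded to O and single-bonded to carbon.
Exactly one fragment in the molecule meets all constraints, giving 1 match.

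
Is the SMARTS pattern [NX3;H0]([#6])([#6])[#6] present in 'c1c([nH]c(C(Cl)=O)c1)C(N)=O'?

The pattern [NX3;H0]([#6])([#6])[#6] describes a trivalent nitrogen with no H, bonded to three carbons — a tertiary amine.
The closest candidate here is a primary amide (-C(=O)NH2), but the amide nitrogen has H2 and only one carbon neighbour. No other fragment satisfies the full query, so there is no match.

No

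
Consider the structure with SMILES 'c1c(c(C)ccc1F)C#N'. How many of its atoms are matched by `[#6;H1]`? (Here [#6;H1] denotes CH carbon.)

Check the 10 heavy atoms by environment: 3× c (aromatic, H0) → no; 3× c (aromatic, H1) → match; 1× F (H0) → no; 1× C (H3) → no; 1× C (H0) → no; 1× N (H0) → no.
That gives 3 matching atoms.

3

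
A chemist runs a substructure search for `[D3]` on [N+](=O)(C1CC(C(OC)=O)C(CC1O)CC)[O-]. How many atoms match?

6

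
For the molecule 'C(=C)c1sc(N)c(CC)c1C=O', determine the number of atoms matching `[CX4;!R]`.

2

The query [CX4;!R] means: aliphatic carbon with four total connections, not in a ring.
Check the 12 heavy atoms by environment: 1× s (aromatic, X2, in 5-ring) → no; 4× c (aromatic, X3, in 5-ring) → no; 1× N (X3, acyclic) → no; 3× C (X3, acyclic) → no; 2× C (X4, acyclic) → match; 1× O (X1, acyclic) → no.
That gives 2 matching atoms.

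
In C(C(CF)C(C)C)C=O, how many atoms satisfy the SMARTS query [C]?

The query [C] means: uppercase C matches aliphatic (non-aromatic) carbon only.
Check the 9 heavy atoms by environment: 7× C → match; 1× O → no; 1× F → no.
That gives 7 matching atoms.

7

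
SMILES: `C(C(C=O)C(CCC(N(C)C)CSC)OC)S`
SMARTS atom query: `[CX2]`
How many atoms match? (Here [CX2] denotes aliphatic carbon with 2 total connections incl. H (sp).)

The query [CX2] means: C with X2: aliphatic carbon with exactly 2 total connections.
Check the 17 heavy atoms by environment: 11× C (X4) → no; 1× O (X2) → no; 2× S (X2) → no; 1× N (X3) → no; 1× C (X3) → no; 1× O (X1) → no.
No environment satisfies the query, so 0 matching atoms.

0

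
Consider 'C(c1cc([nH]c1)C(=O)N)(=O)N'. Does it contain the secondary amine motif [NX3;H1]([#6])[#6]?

The pattern [NX3;H1]([#6])[#6] describes a trivalent nitrogen with one H, bonded to two carbons — a secondary amine.
The closest candidate here is a primary amide (-C(=O)NH2), but the -C(=O)NH2 nitrogen has H2, not H1. No other fragment satisfies the full query, so there is no match.

No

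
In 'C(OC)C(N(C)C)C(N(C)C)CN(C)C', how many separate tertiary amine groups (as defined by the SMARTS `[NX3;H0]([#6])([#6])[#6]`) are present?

3

[NX3;H0]([#6])([#6])[#6] is the SMARTS for a tertiary amine: a trivalent nitrogen with no H, bonded to three carbons.
The molecule carries 3 separate instances of a dimethylamino group (-N(CH3)2) meeting every constraint; each maps to a distinct set of atoms, giving 3 matches.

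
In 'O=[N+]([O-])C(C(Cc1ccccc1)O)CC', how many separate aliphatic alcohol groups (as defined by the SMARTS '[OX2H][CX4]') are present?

1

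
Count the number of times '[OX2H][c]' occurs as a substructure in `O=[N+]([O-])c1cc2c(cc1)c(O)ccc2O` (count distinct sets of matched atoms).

[OX2H][c] is the SMARTS for a phenol: a hydroxyl oxygen attached to an aromatic carbon.
The molecule carries 2 separate instances of a hydroxyl group (-OH) meeting every constraint; each maps to a distinct set of atoms, giving 2 matches.

2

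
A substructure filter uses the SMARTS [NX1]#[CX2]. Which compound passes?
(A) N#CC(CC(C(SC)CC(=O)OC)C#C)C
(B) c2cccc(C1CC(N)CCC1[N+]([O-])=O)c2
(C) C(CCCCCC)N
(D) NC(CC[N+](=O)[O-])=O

[NX1]#[CX2] describes a nitrogen triple-bonded to a two-connected carbon (a nitrile).
(A) contains a nitrile (-C#N), which satisfies every atom and bond constraint.
(B) has a primary amino group (-NH2) but the nitrogen is NX3 (three connections), not NX1 triple-bonded.
(C) has a primary amino group (-NH2) but the nitrogen is NX3 (three connections), not NX1 triple-bonded.
(D) has a nitro group (-[N+](=O)[O-]) but there is no C#N triple bond.
So the answer is (A).

A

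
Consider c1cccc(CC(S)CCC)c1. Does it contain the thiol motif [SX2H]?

Yes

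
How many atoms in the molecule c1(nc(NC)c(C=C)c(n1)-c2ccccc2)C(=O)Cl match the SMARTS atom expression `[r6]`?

12

Check the 19 heavy atoms by environment: 2× n (aromatic, in 6-ring) → match; 10× c (aromatic, in 6-ring) → match; 1× N (acyclic) → no; 4× C (acyclic) → no; 1× O (acyclic) → no; 1× Cl (acyclic) → no.
Summing the matching environments: 2 + 10 = 12 matching atoms.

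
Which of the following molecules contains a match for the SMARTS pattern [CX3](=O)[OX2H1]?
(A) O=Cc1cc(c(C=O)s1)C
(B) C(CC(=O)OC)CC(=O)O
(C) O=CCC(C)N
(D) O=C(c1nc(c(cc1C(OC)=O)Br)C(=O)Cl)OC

[CX3](=O)[OX2H1] describes an sp2 carbon double-bonded to O and single-bonded to an -OH oxygen (a carboxylic acid).
(A) has an aldehyde (-CHO) but there is no singly-bonded oxygen on the carbonyl carbon.
(B) contains a carboxylic acid group (-C(=O)OH), which satisfies every atom and bond constraint.
(C) has an aldehyde (-CHO) but there is no singly-bonded oxygen on the carbonyl carbon.
(D) has a methyl-ester group (-C(=O)OCH3) but the singly-bonded O has no H (OX2H0, not OX2H1).
So the answer is (B).

B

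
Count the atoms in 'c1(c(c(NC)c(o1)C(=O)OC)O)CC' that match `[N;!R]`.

1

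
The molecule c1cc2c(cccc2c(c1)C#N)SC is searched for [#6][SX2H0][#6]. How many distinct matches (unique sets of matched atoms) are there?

[#6][SX2H0][#6] is the SMARTS for a thioether: an aliphatic sulfur bridging two carbons with no H on the sulfur.
Exactly one fragment in the molecule meets all constraints, giving 1 match.

1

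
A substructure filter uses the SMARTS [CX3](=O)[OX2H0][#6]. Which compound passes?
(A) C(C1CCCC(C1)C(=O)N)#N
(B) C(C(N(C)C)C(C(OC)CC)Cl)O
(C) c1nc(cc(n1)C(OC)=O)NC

C

[CX3](=O)[OX2H0][#6] describes a carbonyl carbon bonded to an oxygen that is itself bonded to carbon (no H on that O) (an ester).
(A) has a primary amide (-C(=O)NH2) but the carbonyl is bonded to N, not to an O-C linkage.
(B) has a methoxy ether (-OCH3) but the ether oxygen is not adjacent to a C=O carbon.
(C) contains a methyl-ester group (-C(=O)OCH3), which satisfies every atom and bond constraint.
So the answer is (C).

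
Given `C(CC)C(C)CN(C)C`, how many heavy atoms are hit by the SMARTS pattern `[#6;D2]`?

3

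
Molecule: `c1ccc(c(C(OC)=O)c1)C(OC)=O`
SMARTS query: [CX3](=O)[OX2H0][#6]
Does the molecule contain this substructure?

Yes

The pattern [CX3](=O)[OX2H0][#6] describes a carbonyl carbon bonded to an oxygen that is itself bonded to carbon (no H on that O) — an ester.
The molecule carries a methyl-ester group (-C(=O)OCH3), whose atoms satisfy every constraint of the query, so the pattern matches.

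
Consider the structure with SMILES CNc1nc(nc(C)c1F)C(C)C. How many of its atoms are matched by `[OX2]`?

Check the 13 heavy atoms by environment: 2× n (aromatic, X2) → no; 4× c (aromatic, X3) → no; 1× F (X1) → no; 5× C (X4) → no; 1× N (X3) → no.
No environment satisfies the query, so 0 matching atoms.

0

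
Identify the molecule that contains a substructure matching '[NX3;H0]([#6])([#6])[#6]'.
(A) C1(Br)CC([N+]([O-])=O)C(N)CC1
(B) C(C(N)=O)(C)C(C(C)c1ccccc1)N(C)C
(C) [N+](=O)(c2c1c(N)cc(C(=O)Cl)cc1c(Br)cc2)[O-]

[NX3;H0]([#6])([#6])[#6] describes a trivalent nitrogen with no H, bonded to three carbons (a tertiary amine).
(A) has a primary amino group (-NH2) but the nitrogen has H2, not H0 with three carbons.
(B) contains a dimethylamino group (-N(CH3)2), which satisfies every atom and bond constraint.
(C) has a primary amino group (-NH2) but the nitrogen has H2, not H0 with three carbons.
So the answer is (B).

B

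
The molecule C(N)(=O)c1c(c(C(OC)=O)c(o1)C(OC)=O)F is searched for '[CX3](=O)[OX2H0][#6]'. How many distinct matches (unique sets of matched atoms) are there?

2

[CX3](=O)[OX2H0][#6] is the SMARTS for an ester: a carbonyl carbon bonded to an oxygen that is itself bonded to carbon (no H on that O).
The molecule carries 2 separate instances of a methyl-ester group (-C(=O)OCH3) meeting every constraint; each maps to a distinct set of atoms, giving 2 matches.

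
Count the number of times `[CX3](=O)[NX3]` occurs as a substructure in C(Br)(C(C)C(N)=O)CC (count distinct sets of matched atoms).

[CX3](=O)[NX3] is the SMARTS for an amide: a carbonyl carbon bonded to a trivalent nitrogen.
Exactly one fragment in the molecule meets all constraints, giving 1 match.

1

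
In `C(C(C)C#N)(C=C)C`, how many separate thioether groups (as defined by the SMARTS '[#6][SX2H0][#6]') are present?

0

[#6][SX2H0][#6] is the SMARTS for a thioether: an aliphatic sulfur bridging two carbons with no H on the sulfur.
No fragment in the molecule satisfies every constraint, giving 0 matches.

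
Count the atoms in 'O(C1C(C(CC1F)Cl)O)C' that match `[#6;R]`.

The query [#6;R] means: carbon that is part of a ring.
Check the 10 heavy atoms by environment: 5× C (in 5-ring) → match; 1× Cl (acyclic) → no; 1× F (acyclic) → no; 2× O (acyclic) → no; 1× C (acyclic) → no.
That gives 5 matching atoms.

5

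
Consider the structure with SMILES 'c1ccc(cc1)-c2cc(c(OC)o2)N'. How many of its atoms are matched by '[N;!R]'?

The query [N;!R] means: aliphatic nitrogen not in a ring.
Check the 14 heavy atoms by environment: 1× o (aromatic, in 5-ring) → no; 4× c (aromatic, in 5-ring) → no; 1× O (acyclic) → no; 1× C (acyclic) → no; 6× c (aromatic, in 6-ring) → no; 1× N (acyclic) → match.
That gives 1 matching atom.

1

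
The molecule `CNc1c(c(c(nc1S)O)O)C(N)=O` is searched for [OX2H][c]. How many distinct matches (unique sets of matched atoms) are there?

[OX2H][c] is the SMARTS for a phenol: a hydroxyl oxygen attached to an aromatic carbon.
The molecule carries 2 separate instances of a hydroxyl group (-OH) meeting every constraint; each maps to a distinct set of atoms, giving 2 matches.

2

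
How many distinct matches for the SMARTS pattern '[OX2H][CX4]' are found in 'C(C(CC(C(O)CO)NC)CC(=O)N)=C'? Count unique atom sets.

2

[OX2H][CX4] is the SMARTS for an aliphatic alcohol: a hydroxyl oxygen bound to an sp3 (X4) carbon.
The molecule carries 2 separate instances of a hydroxyl group (-OH) meeting every constraint; each maps to a distinct set of atoms, giving 2 matches.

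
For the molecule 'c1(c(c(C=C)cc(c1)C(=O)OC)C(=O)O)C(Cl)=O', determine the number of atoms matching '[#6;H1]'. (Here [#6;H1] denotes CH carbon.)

3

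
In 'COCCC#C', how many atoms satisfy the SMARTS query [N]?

0

The query [N] means: uppercase N matches aliphatic (non-aromatic) nitrogen only.
Check the 6 heavy atoms by environment: 5× C → no; 1× O → no.
No environment satisfies the query, so 0 matching atoms.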